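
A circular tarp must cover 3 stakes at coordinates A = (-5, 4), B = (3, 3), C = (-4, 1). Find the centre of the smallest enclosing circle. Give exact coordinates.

Side lengths²: AB² = 65, AC² = 10, BC² = 53.
Since AB² = 65 ≥ 53 + 10 = 63, the angle opposite AB is not acute, so the smallest enclosing circle has AB as diameter.
Centre = midpoint of AB = (-1, 3.5), r² = 65/4 = 16.25.
Centre = (-1, 3.5).

(-1, 3.5)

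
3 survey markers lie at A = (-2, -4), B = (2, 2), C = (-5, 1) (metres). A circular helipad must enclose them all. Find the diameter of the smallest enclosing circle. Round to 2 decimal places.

7.82

Side lengths²: AB² = 52, AC² = 34, BC² = 50.
Since AB² = 52 < 50 + 34 = 84, the triangle is acute, so the smallest enclosing circle is the circumcircle.
Circumcentre = (-24/19, -3/19), r² = 5525/361.
Diameter = 2r = 2√(5525/361) ≈ 7.82.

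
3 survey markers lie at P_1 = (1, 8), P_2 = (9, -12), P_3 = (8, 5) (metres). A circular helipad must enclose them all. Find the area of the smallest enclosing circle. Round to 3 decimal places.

Side lengths²: P_1P_2² = 464, P_1P_3² = 58, P_2P_3² = 290.
Since P_1P_2² = 464 ≥ 290 + 58 = 348, the angle opposite P_1P_2 is not acute, so the smallest enclosing circle has P_1P_2 as diameter.
Centre = midpoint of P_1P_2 = (5, -2), r² = 464/4 = 116.
Area = π·r² = π·116 ≈ 364.425.

364.425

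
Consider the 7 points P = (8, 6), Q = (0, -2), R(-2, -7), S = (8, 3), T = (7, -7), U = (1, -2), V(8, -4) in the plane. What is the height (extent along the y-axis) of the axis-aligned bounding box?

max y = 6, min y = -7, so height = 13.

13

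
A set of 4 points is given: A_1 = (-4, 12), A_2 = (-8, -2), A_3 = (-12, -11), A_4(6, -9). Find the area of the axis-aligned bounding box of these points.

414

x ranges over [-12, 6], width 18.
y ranges over [-11, 12], height 23.
Area = 18 × 23 = 414.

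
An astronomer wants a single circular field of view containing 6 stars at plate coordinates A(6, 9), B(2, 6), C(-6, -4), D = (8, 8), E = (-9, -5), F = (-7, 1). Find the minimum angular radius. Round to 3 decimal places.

The farthest pair is D–E with squared distance 458. The circle on this segment as diameter has centre (-0.5, 1.5) and r² = 458/4 = 114.5.
Check A: distance² to centre = 98.5 ≤ 114.5, so it lies inside.
All remaining points lie in this disk, and no smaller disk contains both endpoints, so this is the minimum enclosing circle.
r = √(114.5) ≈ 10.700.

10.700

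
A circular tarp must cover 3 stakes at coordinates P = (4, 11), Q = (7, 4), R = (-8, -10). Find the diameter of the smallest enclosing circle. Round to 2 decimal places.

Side lengths²: PQ² = 58, PR² = 585, QR² = 421.
Since PR² = 585 ≥ 421 + 58 = 479, the angle opposite PR is not acute, so the smallest enclosing circle has PR as diameter.
Centre = midpoint of PR = (-2, 0.5), r² = 585/4 = 146.25.
Diameter = 2r = 2√(146.25) ≈ 24.19.

24.19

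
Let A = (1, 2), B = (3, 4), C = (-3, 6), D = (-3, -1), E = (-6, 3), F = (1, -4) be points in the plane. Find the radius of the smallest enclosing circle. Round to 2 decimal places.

5.39

The minimum enclosing circle of a finite set is fixed by two of the points (as a diameter) or three (as a circumcircle).
The farthest pair is C–F with squared distance 116. The circle on this segment as diameter has centre (-1, 1) and r² = 116/4 = 29.
Check A: distance² to centre = 5 ≤ 29, so it lies inside.
All remaining points lie in this disk, and no smaller disk contains both endpoints, so this is the minimum enclosing circle.
r = √29 ≈ 5.39.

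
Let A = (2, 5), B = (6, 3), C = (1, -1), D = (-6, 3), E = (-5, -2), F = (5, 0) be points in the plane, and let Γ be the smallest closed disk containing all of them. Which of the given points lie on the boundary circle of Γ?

The minimum enclosing circle of a finite set is fixed by two of the points (as a diameter) or three (as a circumcircle).
The minimum enclosing circle is determined by three boundary points: B, D, E.
Their circumcentre is (0, 1.6) with r² = 37.96.
The farthest remaining point F is at distance² 27.56 ≤ 37.96.
The points at distance exactly r from the centre are B, D, E — 3 points.

B, D, E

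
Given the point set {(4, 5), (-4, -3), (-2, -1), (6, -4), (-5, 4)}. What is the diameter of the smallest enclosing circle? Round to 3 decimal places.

13.601

The farthest pair is (6, -4)–(-5, 4) with squared distance 185. The circle on this segment as diameter has centre (0.5, 0) and r² = 185/4 = 46.25.
Check (4, 5): distance² to centre = 37.25 ≤ 46.25, so it lies inside.
All remaining points lie in this disk, and no smaller disk contains both endpoints, so this is the minimum enclosing circle.
Diameter = 2r = 2√(46.25) ≈ 13.601.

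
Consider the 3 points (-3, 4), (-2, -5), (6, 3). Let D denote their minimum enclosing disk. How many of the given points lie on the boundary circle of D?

3

Call the three points A, B, C in the order given.
Side lengths²: AB² = 82, AC² = 82, BC² = 128.
Since BC² = 128 < 82 + 82 = 164, the triangle is acute, so the smallest enclosing circle is the circumcircle.
Circumcentre = (1.1, -0.1), r² = 33.62.
The points at distance exactly r from the centre are (-3, 4), (-2, -5), (6, 3) — 3 points.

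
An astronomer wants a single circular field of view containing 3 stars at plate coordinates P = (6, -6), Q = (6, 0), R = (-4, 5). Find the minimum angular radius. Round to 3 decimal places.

7.433

Side lengths²: PQ² = 36, PR² = 221, QR² = 125.
Since PR² = 221 ≥ 125 + 36 = 161, the angle opposite PR is not acute, so the smallest enclosing circle has PR as diameter.
Centre = midpoint of PR = (1, -0.5), r² = 221/4 = 55.25.
r = √(55.25) ≈ 7.433.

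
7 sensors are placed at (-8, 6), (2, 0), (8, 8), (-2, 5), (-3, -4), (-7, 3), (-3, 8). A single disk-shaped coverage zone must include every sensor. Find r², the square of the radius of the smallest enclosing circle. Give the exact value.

A smallest enclosing disk is always determined by at most three of the input points on its boundary.
The minimum enclosing circle is determined by three boundary points: (-8, 6), (8, 8), (-3, -4).
Their circumcentre is (13/34, 67/17) with r² = 86125/1156.
The farthest remaining point (-7, 3) is at distance² 64025/1156 ≤ 86125/1156.

86125/1156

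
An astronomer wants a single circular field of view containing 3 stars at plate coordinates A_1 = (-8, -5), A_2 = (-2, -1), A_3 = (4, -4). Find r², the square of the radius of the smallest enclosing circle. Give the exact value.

Side lengths²: A_1A_2² = 52, A_1A_3² = 145, A_2A_3² = 45.
Since A_1A_3² = 145 ≥ 52 + 45 = 97, the angle opposite A_1A_3 is not acute, so the smallest enclosing circle has A_1A_3 as diameter.
Centre = midpoint of A_1A_3 = (-2, -4.5), r² = 145/4 = 36.25.

36.25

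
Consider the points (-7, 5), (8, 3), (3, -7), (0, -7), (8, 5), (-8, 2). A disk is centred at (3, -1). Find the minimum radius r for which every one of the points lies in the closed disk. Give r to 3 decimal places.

The required radius is the distance from (3, -1) to the farthest point.
Squared distances: 136, 41, 36, 45, 61, 130.
Maximum is 136, attained at (-7, 5).
r = √136 ≈ 11.662.

11.662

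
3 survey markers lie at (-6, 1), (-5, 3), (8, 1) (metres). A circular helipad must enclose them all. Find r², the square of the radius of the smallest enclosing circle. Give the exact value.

Call the three points A, B, C in the order given.
Side lengths²: AB² = 5, AC² = 196, BC² = 173.
Since AC² = 196 ≥ 173 + 5 = 178, the angle opposite AC is not acute, so the smallest enclosing circle has AC as diameter.
Centre = midpoint of AC = (1, 1), r² = 196/4 = 49.

49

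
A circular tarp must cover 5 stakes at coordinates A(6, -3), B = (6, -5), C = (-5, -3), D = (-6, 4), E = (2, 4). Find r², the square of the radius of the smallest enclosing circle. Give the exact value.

56.25

By Welzl's lemma the MEC is supported by two points (diametrically opposite) or three points (on a circumcircle).
The farthest pair is B–D with squared distance 225. The circle on this segment as diameter has centre (0, -0.5) and r² = 225/4 = 56.25.
Check A: distance² to centre = 42.25 ≤ 56.25, so it lies inside.
All remaining points lie in this disk, and no smaller disk contains both endpoints, so this is the minimum enclosing circle.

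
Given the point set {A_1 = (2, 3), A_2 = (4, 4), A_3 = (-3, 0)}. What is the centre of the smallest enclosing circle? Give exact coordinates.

Side lengths²: A_1A_2² = 5, A_1A_3² = 34, A_2A_3² = 65.
Since A_2A_3² = 65 ≥ 34 + 5 = 39, the angle opposite A_2A_3 is not acute, so the smallest enclosing circle has A_2A_3 as diameter.
Centre = midpoint of A_2A_3 = (0.5, 2), r² = 65/4 = 16.25.
Centre = (0.5, 2).

(0.5, 2)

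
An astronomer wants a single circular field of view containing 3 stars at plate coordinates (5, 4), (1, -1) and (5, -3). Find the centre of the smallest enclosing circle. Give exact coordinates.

Call the three points A, B, C in the order given.
Side lengths²: AB² = 41, AC² = 49, BC² = 20.
Since AC² = 49 < 41 + 20 = 61, the triangle is acute, so the smallest enclosing circle is the circumcircle.
Circumcentre = (4.25, 0.5), r² = 12.8125.
Centre = (4.25, 0.5).

(4.25, 0.5)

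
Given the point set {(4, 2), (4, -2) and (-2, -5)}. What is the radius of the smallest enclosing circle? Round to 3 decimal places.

4.610

Call the three points A, B, C in the order given.
Side lengths²: AB² = 16, AC² = 85, BC² = 45.
Since AC² = 85 ≥ 45 + 16 = 61, the angle opposite AC is not acute, so the smallest enclosing circle has AC as diameter.
Centre = midpoint of AC = (1, -1.5), r² = 85/4 = 21.25.
r = √(21.25) ≈ 4.610.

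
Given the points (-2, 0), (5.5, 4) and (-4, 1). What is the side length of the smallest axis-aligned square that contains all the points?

The bounding box has width 9.5 and height 4.
An axis-aligned square enclosing the set must have side ≥ max(width, height).
So the minimum side is max(9.5, 4) = 9.5.

9.5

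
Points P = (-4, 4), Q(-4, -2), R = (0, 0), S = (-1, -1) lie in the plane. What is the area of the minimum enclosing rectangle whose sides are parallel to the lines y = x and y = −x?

24

In coordinates u = x + y, v = x − y the rectangle is axis-aligned; the map (x,y)→(u,v) scales areas by 2.
u-values: 0, -6, 0, -2; range = 0 − (-6) = 6.
v-values: -8, -2, 0, 0; range = 0 − (-8) = 8.
Area = (6 × 8) / 2 = 24.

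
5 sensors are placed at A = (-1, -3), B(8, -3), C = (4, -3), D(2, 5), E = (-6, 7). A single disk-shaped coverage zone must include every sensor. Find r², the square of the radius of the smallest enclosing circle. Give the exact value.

By Welzl's lemma the MEC is supported by two points (diametrically opposite) or three points (on a circumcircle).
The farthest pair is B–E with squared distance 296. The circle on this segment as diameter has centre (1, 2) and r² = 296/4 = 74.
Check A: distance² to centre = 29 ≤ 74, so it lies inside.
All remaining points lie in this disk, and no smaller disk contains both endpoints, so this is the minimum enclosing circle.

74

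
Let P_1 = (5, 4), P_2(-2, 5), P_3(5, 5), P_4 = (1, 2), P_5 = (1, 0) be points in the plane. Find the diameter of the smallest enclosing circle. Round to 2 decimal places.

7.47

The minimum enclosing circle of a finite set is fixed by two of the points (as a diameter) or three (as a circumcircle).
The minimum enclosing circle is determined by three boundary points: P_2, P_3, P_5.
Their circumcentre is (1.5, 3.7) with r² = 13.94.
The farthest remaining point P_1 is at distance² 12.34 ≤ 13.94.
Diameter = 2r = 2√(13.94) ≈ 7.47.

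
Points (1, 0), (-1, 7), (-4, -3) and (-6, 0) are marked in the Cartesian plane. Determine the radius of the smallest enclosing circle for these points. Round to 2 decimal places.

5.22

By Welzl's lemma the MEC is supported by two points (diametrically opposite) or three points (on a circumcircle).
The farthest pair is (-1, 7)–(-4, -3) with squared distance 109. The circle on this segment as diameter has centre (-2.5, 2) and r² = 109/4 = 27.25.
Check (1, 0): distance² to centre = 16.25 ≤ 27.25, so it lies inside.
All remaining points lie in this disk, and no smaller disk contains both endpoints, so this is the minimum enclosing circle.
r = √(27.25) ≈ 5.22.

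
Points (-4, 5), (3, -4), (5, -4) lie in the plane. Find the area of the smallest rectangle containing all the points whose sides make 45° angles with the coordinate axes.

In coordinates u = x + y, v = x − y the rectangle is axis-aligned; the map (x,y)→(u,v) scales areas by 2.
u-values: 1, -1, 1; range = 1 − (-1) = 2.
v-values: -9, 7, 9; range = 9 − (-9) = 18.
Area = (2 × 18) / 2 = 18.

18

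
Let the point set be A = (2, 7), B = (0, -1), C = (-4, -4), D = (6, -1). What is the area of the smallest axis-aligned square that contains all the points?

121

The bounding box has width 10 and height 11.
An axis-aligned square enclosing the set must have side ≥ max(width, height).
So the minimum side is max(10, 11) = 11.
Area = 11² = 121.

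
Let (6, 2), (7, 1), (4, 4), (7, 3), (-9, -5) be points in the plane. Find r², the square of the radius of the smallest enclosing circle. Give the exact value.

80

A smallest enclosing disk is always determined by at most three of the input points on its boundary.
The farthest pair is (7, 3)–(-9, -5) with squared distance 320. The circle on this segment as diameter has centre (-1, -1) and r² = 320/4 = 80.
Check (6, 2): distance² to centre = 58 ≤ 80, so it lies inside.
All remaining points lie in this disk, and no smaller disk contains both endpoints, so this is the minimum enclosing circle.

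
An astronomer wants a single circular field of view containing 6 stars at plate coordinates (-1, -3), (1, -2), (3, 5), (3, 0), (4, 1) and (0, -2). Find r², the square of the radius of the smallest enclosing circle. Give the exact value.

20

The minimum enclosing circle of a finite set is fixed by two of the points (as a diameter) or three (as a circumcircle).
The farthest pair is (-1, -3)–(3, 5) with squared distance 80. The circle on this segment as diameter has centre (1, 1) and r² = 80/4 = 20.
Check (1, -2): distance² to centre = 9 ≤ 20, so it lies inside.
All remaining points lie in this disk, and no smaller disk contains both endpoints, so this is the minimum enclosing circle.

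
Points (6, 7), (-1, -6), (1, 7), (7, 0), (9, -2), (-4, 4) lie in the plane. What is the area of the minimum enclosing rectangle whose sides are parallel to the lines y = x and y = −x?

In coordinates u = x + y, v = x − y the rectangle is axis-aligned; the map (x,y)→(u,v) scales areas by 2.
u-values: 13, -7, 8, 7, 7, 0; range = 13 − (-7) = 20.
v-values: -1, 5, -6, 7, 11, -8; range = 11 − (-8) = 19.
Area = (20 × 19) / 2 = 190.

190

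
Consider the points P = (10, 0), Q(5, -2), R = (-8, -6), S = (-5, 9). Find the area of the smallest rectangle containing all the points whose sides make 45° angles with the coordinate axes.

In coordinates u = x + y, v = x − y the rectangle is axis-aligned; the map (x,y)→(u,v) scales areas by 2.
u-values: 10, 3, -14, 4; range = 10 − (-14) = 24.
v-values: 10, 7, -2, -14; range = 10 − (-14) = 24.
Area = (24 × 24) / 2 = 288.

288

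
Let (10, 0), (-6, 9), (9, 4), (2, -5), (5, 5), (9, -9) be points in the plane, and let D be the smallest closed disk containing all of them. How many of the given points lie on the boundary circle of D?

The minimum enclosing circle of a finite set is fixed by two of the points (as a diameter) or three (as a circumcircle).
The farthest pair is (-6, 9)–(9, -9) with squared distance 549. The circle on this segment as diameter has centre (1.5, 0) and r² = 549/4 = 137.25.
Check (10, 0): distance² to centre = 72.25 ≤ 137.25, so it lies inside.
All remaining points lie in this disk, and no smaller disk contains both endpoints, so this is the minimum enclosing circle.
The points at distance exactly r from the centre are (-6, 9), (9, -9) — 2 points.

2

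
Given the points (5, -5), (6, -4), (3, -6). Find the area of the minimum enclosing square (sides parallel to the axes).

The bounding box has width 3 and height 2.
An axis-aligned square enclosing the set must have side ≥ max(width, height).
So the minimum side is max(3, 2) = 3.
Area = 3² = 9.

9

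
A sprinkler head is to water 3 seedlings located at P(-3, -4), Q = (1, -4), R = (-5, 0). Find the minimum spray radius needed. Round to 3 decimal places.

Side lengths²: PQ² = 16, PR² = 20, QR² = 52.
Since QR² = 52 ≥ 20 + 16 = 36, the angle opposite QR is not acute, so the smallest enclosing circle has QR as diameter.
Centre = midpoint of QR = (-2, -2), r² = 52/4 = 13.
r = √13 ≈ 3.606.

3.606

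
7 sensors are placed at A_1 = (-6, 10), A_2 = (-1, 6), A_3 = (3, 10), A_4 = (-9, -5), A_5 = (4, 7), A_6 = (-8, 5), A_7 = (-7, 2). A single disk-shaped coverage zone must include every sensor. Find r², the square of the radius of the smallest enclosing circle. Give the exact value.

By Welzl's lemma the MEC is supported by two points (diametrically opposite) or three points (on a circumcircle).
The farthest pair is A_3–A_4 with squared distance 369. The circle on this segment as diameter has centre (-3, 2.5) and r² = 369/4 = 92.25.
Check A_1: distance² to centre = 65.25 ≤ 92.25, so it lies inside.
All remaining points lie in this disk, and no smaller disk contains both endpoints, so this is the minimum enclosing circle.

92.25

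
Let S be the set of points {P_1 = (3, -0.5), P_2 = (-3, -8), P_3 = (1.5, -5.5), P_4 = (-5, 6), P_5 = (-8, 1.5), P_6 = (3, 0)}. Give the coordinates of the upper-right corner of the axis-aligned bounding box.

(3, 6)

x-range [-8, 3], y-range [-8, 6].
The upper-right corner is (3, 6).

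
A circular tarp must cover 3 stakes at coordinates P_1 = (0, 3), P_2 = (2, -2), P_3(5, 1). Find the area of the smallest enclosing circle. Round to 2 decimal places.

Side lengths²: P_1P_2² = 29, P_1P_3² = 29, P_2P_3² = 18.
Since P_1P_3² = 29 < 29 + 18 = 47, the triangle is acute, so the smallest enclosing circle is the circumcircle.
Circumcentre = (29/14, 13/14), r² = 841/98.
Area = π·r² = π·841/98 ≈ 26.96.

26.96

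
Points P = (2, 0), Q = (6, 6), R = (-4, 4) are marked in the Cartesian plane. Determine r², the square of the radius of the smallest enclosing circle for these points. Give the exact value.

Side lengths²: PQ² = 52, PR² = 52, QR² = 104.
Since QR² = 104 ≥ 52 + 52 = 104, the angle opposite QR is not acute, so the smallest enclosing circle has QR as diameter.
Centre = midpoint of QR = (1, 5), r² = 104/4 = 26.

26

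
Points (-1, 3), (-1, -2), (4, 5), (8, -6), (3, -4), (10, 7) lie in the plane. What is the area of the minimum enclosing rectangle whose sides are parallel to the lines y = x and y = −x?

180

In coordinates u = x + y, v = x − y the rectangle is axis-aligned; the map (x,y)→(u,v) scales areas by 2.
u-values: 2, -3, 9, 2, -1, 17; range = 17 − (-3) = 20.
v-values: -4, 1, -1, 14, 7, 3; range = 14 − (-4) = 18.
Area = (20 × 18) / 2 = 180.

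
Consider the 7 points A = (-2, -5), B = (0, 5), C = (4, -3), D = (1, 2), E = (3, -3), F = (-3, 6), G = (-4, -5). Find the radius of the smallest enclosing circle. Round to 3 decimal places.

By Welzl's lemma the MEC is supported by two points (diametrically opposite) or three points (on a circumcircle).
The minimum enclosing circle is determined by three boundary points: C, F, G.
Their circumcentre is (-46/43, 12/43) with r² = 67405/1849.
The farthest remaining point A is at distance² 53129/1849 ≤ 67405/1849.
r = √(67405/1849) ≈ 6.038.

6.038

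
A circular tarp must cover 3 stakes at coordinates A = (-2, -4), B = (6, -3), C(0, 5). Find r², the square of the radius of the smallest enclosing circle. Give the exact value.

Side lengths²: AB² = 65, AC² = 85, BC² = 100.
Since BC² = 100 < 85 + 65 = 150, the triangle is acute, so the smallest enclosing circle is the circumcircle.
Circumcentre = (11/7, -1/14), r² = 5525/196.

5525/196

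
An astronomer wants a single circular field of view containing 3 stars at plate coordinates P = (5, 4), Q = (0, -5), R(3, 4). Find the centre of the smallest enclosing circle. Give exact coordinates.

(2.5, -0.5)

Side lengths²: PQ² = 106, PR² = 4, QR² = 90.
Since PQ² = 106 ≥ 90 + 4 = 94, the angle opposite PQ is not acute, so the smallest enclosing circle has PQ as diameter.
Centre = midpoint of PQ = (2.5, -0.5), r² = 106/4 = 26.5.
Centre = (2.5, -0.5).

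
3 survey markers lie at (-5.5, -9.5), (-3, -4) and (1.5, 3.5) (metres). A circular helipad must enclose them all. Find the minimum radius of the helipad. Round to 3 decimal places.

7.382

Call the three points A, B, C in the order given.
Side lengths²: AB² = 36.5, AC² = 218, BC² = 76.5.
Since AC² = 218 ≥ 76.5 + 36.5 = 113, the angle opposite AC is not acute, so the smallest enclosing circle has AC as diameter.
Centre = midpoint of AC = (-2, -3), r² = 218/4 = 54.5.
r = √(54.5) ≈ 7.382.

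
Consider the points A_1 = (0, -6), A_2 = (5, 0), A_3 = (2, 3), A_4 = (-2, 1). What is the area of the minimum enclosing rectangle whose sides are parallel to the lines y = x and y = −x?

In coordinates u = x + y, v = x − y the rectangle is axis-aligned; the map (x,y)→(u,v) scales areas by 2.
u-values: -6, 5, 5, -1; range = 5 − (-6) = 11.
v-values: 6, 5, -1, -3; range = 6 − (-3) = 9.
Area = (11 × 9) / 2 = 49.5.

49.5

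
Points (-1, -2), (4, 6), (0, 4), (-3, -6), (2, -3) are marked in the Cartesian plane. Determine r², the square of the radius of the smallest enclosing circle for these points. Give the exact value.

The minimum enclosing circle of a finite set is fixed by two of the points (as a diameter) or three (as a circumcircle).
The farthest pair is (4, 6)–(-3, -6) with squared distance 193. The circle on this segment as diameter has centre (0.5, 0) and r² = 193/4 = 48.25.
Check (-1, -2): distance² to centre = 6.25 ≤ 48.25, so it lies inside.
All remaining points lie in this disk, and no smaller disk contains both endpoints, so this is the minimum enclosing circle.

48.25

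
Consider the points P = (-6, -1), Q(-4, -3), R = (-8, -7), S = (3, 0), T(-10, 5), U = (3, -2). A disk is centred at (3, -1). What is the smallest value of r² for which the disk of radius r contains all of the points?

The required radius is the distance from (3, -1) to the farthest point.
Squared distances: 81, 53, 157, 1, 205, 1.
Maximum is 205, attained at T.

205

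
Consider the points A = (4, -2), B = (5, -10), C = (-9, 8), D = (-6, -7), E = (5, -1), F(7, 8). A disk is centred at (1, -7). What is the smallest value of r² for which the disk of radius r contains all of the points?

325

The required radius is the distance from (1, -7) to the farthest point.
Squared distances: 34, 25, 325, 49, 52, 261.
Maximum is 325, attained at C.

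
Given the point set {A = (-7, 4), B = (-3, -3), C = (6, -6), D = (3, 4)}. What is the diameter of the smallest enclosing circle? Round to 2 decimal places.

16.40

By Welzl's lemma the MEC is supported by two points (diametrically opposite) or three points (on a circumcircle).
The farthest pair is A–C with squared distance 269. The circle on this segment as diameter has centre (-0.5, -1) and r² = 269/4 = 67.25.
Check B: distance² to centre = 10.25 ≤ 67.25, so it lies inside.
All remaining points lie in this disk, and no smaller disk contains both endpoints, so this is the minimum enclosing circle.
Diameter = 2r = 2√(67.25) ≈ 16.40.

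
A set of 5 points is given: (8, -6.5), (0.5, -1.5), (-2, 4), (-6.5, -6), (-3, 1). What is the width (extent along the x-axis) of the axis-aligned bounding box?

max x = 8, min x = -6.5, so width = 14.5.

14.5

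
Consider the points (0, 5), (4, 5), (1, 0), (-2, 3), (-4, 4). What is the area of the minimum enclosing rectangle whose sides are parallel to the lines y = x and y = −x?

40.5

In coordinates u = x + y, v = x − y the rectangle is axis-aligned; the map (x,y)→(u,v) scales areas by 2.
u-values: 5, 9, 1, 1, 0; range = 9 − 0 = 9.
v-values: -5, -1, 1, -5, -8; range = 1 − (-8) = 9.
Area = (9 × 9) / 2 = 40.5.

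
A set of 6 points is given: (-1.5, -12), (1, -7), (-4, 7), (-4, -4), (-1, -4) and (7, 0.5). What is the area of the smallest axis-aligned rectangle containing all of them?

x ranges over [-4, 7], width 11.
y ranges over [-12, 7], height 19.
Area = 11 × 19 = 209.

209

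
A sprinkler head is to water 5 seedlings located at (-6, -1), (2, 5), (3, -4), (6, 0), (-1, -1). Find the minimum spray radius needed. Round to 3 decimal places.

A smallest enclosing disk is always determined by at most three of the input points on its boundary.
The farthest pair is (-6, -1)–(6, 0) with squared distance 145. The circle on this segment as diameter has centre (0, -0.5) and r² = 145/4 = 36.25.
Check (2, 5): distance² to centre = 34.25 ≤ 36.25, so it lies inside.
All remaining points lie in this disk, and no smaller disk contains both endpoints, so this is the minimum enclosing circle.
r = √(36.25) ≈ 6.021.

6.021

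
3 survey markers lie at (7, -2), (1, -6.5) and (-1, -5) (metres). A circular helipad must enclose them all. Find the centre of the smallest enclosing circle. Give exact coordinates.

(3, -3.5)

Call the three points A, B, C in the order given.
Side lengths²: AB² = 56.25, AC² = 73, BC² = 6.25.
Since AC² = 73 ≥ 56.25 + 6.25 = 62.5, the angle opposite AC is not acute, so the smallest enclosing circle has AC as diameter.
Centre = midpoint of AC = (3, -3.5), r² = 73/4 = 18.25.
Centre = (3, -3.5).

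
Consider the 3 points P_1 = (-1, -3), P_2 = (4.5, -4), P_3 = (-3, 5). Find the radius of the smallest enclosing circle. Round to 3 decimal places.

5.858

Side lengths²: P_1P_2² = 31.25, P_1P_3² = 68, P_2P_3² = 137.25.
Since P_2P_3² = 137.25 ≥ 68 + 31.25 = 99.25, the angle opposite P_2P_3 is not acute, so the smallest enclosing circle has P_2P_3 as diameter.
Centre = midpoint of P_2P_3 = (0.75, 0.5), r² = 137.25/4 = 34.3125.
r = √(34.3125) ≈ 5.858.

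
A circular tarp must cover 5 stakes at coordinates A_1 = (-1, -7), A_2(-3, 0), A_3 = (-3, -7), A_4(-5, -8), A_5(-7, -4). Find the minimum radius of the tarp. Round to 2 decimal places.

The minimum enclosing circle is determined by three boundary points: A_1, A_2, A_4.
Their circumcentre is (-58/15, -121/30) with r² = 15317/900.
The farthest remaining point A_5 is at distance² 8837/900 ≤ 15317/900.
r = √(15317/900) ≈ 4.13.

4.13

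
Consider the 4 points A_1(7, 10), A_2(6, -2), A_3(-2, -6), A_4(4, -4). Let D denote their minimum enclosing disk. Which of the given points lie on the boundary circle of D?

A smallest enclosing disk is always determined by at most three of the input points on its boundary.
The farthest pair is A_1–A_3 with squared distance 337. The circle on this segment as diameter has centre (2.5, 2) and r² = 337/4 = 84.25.
Check A_2: distance² to centre = 28.25 ≤ 84.25, so it lies inside.
All remaining points lie in this disk, and no smaller disk contains both endpoints, so this is the minimum enclosing circle.
The points at distance exactly r from the centre are A_1, A_3 — 2 points.

A_1, A_3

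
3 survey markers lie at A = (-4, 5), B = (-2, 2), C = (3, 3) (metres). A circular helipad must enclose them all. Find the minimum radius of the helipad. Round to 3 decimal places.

Side lengths²: AB² = 13, AC² = 53, BC² = 26.
Since AC² = 53 ≥ 26 + 13 = 39, the angle opposite AC is not acute, so the smallest enclosing circle has AC as diameter.
Centre = midpoint of AC = (-0.5, 4), r² = 53/4 = 13.25.
r = √(13.25) ≈ 3.640.

3.640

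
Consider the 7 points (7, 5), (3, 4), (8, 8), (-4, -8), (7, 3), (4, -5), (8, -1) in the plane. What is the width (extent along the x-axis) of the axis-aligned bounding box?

12

max x = 8, min x = -4, so width = 12.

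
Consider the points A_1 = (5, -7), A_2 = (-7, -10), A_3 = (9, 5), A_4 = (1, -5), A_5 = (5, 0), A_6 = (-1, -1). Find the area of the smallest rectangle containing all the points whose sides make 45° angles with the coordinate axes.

In coordinates u = x + y, v = x − y the rectangle is axis-aligned; the map (x,y)→(u,v) scales areas by 2.
u-values: -2, -17, 14, -4, 5, -2; range = 14 − (-17) = 31.
v-values: 12, 3, 4, 6, 5, 0; range = 12 − 0 = 12.
Area = (31 × 12) / 2 = 186.

186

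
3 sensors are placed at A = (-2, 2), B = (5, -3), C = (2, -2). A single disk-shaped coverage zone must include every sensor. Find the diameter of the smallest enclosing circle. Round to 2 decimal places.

8.60

Side lengths²: AB² = 74, AC² = 32, BC² = 10.
Since AB² = 74 ≥ 32 + 10 = 42, the angle opposite AB is not acute, so the smallest enclosing circle has AB as diameter.
Centre = midpoint of AB = (1.5, -0.5), r² = 74/4 = 18.5.
Diameter = 2r = 2√(18.5) ≈ 8.60.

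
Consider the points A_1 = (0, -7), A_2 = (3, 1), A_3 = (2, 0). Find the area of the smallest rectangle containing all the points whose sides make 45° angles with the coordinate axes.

In coordinates u = x + y, v = x − y the rectangle is axis-aligned; the map (x,y)→(u,v) scales areas by 2.
u-values: -7, 4, 2; range = 4 − (-7) = 11.
v-values: 7, 2, 2; range = 7 − 2 = 5.
Area = (11 × 5) / 2 = 27.5.

27.5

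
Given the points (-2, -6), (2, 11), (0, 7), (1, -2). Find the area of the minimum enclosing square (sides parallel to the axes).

289

The bounding box has width 4 and height 17.
An axis-aligned square enclosing the set must have side ≥ max(width, height).
So the minimum side is max(4, 17) = 17.
Area = 17² = 289.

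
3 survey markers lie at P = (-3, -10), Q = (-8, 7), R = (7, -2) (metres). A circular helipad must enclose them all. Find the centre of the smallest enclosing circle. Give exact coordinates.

(-82/35, -4/7)

Side lengths²: PQ² = 314, PR² = 164, QR² = 306.
Since PQ² = 314 < 306 + 164 = 470, the triangle is acute, so the smallest enclosing circle is the circumcircle.
Circumcentre = (-82/35, -4/7), r² = 109429/1225.
Centre = (-82/35, -4/7).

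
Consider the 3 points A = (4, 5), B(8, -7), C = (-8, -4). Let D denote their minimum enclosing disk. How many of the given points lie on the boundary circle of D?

3

Side lengths²: AB² = 160, AC² = 225, BC² = 265.
Since BC² = 265 < 225 + 160 = 385, the triangle is acute, so the smallest enclosing circle is the circumcircle.
Circumcentre = (0.5, -17/6), r² = 1325/18.
The points at distance exactly r from the centre are A, B, C — 3 points.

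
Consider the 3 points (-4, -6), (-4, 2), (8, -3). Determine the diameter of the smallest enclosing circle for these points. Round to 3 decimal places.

Call the three points A, B, C in the order given.
Side lengths²: AB² = 64, AC² = 153, BC² = 169.
Since BC² = 169 < 153 + 64 = 217, the triangle is acute, so the smallest enclosing circle is the circumcircle.
Circumcentre = (1.375, -2), r² = 44.890625.
Diameter = 2r = 2√(44.890625) ≈ 13.400.

13.400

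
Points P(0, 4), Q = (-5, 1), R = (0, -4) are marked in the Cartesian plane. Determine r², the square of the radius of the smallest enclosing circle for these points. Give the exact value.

Side lengths²: PQ² = 34, PR² = 64, QR² = 50.
Since PR² = 64 < 50 + 34 = 84, the triangle is acute, so the smallest enclosing circle is the circumcircle.
Circumcentre = (-1, 0), r² = 17.

17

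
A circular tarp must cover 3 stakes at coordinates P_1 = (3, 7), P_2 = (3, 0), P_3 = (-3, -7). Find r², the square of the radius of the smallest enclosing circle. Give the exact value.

58

Side lengths²: P_1P_2² = 49, P_1P_3² = 232, P_2P_3² = 85.
Since P_1P_3² = 232 ≥ 85 + 49 = 134, the angle opposite P_1P_3 is not acute, so the smallest enclosing circle has P_1P_3 as diameter.
Centre = midpoint of P_1P_3 = (0, 0), r² = 232/4 = 58.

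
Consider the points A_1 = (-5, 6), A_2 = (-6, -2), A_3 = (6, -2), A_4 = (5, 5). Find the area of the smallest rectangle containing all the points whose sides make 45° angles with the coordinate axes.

171

In coordinates u = x + y, v = x − y the rectangle is axis-aligned; the map (x,y)→(u,v) scales areas by 2.
u-values: 1, -8, 4, 10; range = 10 − (-8) = 18.
v-values: -11, -4, 8, 0; range = 8 − (-11) = 19.
Area = (18 × 19) / 2 = 171.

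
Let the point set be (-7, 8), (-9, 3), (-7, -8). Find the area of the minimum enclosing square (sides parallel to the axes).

The bounding box has width 2 and height 16.
An axis-aligned square enclosing the set must have side ≥ max(width, height).
So the minimum side is max(2, 16) = 16.
Area = 16² = 256.

256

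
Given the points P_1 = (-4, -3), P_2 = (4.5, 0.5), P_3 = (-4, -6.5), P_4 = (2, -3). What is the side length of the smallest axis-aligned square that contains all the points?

The bounding box has width 8.5 and height 7.
An axis-aligned square enclosing the set must have side ≥ max(width, height).
So the minimum side is max(8.5, 7) = 8.5.

8.5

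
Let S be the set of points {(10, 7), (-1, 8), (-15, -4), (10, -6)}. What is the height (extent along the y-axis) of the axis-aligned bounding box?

14

max y = 8, min y = -6, so height = 14.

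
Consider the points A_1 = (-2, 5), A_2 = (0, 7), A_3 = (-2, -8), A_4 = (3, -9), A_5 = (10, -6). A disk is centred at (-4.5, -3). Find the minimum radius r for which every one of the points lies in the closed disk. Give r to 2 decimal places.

The required radius is the distance from (-4.5, -3) to the farthest point.
Squared distances: 70.25, 120.25, 31.25, 92.25, 219.25.
Maximum is 219.25, attained at A_5.
r = √(219.25) ≈ 14.81.

14.81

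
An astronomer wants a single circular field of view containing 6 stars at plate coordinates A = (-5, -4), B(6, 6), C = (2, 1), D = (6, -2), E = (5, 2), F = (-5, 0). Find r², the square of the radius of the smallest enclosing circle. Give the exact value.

By Welzl's lemma the MEC is supported by two points (diametrically opposite) or three points (on a circumcircle).
The farthest pair is A–B with squared distance 221. The circle on this segment as diameter has centre (0.5, 1) and r² = 221/4 = 55.25.
Check C: distance² to centre = 2.25 ≤ 55.25, so it lies inside.
All remaining points lie in this disk, and no smaller disk contains both endpoints, so this is the minimum enclosing circle.

55.25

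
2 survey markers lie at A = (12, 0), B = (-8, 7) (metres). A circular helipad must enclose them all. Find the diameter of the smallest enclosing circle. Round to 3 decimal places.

The smallest circle enclosing two points has them as diameter endpoints.
Centre = midpoint = (2, 3.5); r² = |AB|²/4 = 449/4 = 112.25.
Diameter = 2r = 2√(112.25) ≈ 21.190.

21.190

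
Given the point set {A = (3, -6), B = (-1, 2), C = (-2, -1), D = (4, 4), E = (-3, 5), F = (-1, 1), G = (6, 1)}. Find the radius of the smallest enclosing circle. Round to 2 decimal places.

6.26

A smallest enclosing disk is always determined by at most three of the input points on its boundary.
The farthest pair is A–E with squared distance 157. The circle on this segment as diameter has centre (0, -0.5) and r² = 157/4 = 39.25.
Check B: distance² to centre = 7.25 ≤ 39.25, so it lies inside.
All remaining points lie in this disk, and no smaller disk contains both endpoints, so this is the minimum enclosing circle.
r = √(39.25) ≈ 6.26.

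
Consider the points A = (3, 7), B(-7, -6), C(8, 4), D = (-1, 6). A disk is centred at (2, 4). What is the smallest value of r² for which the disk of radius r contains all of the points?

181

The required radius is the distance from (2, 4) to the farthest point.
Squared distances: 10, 181, 36, 13.
Maximum is 181, attained at B.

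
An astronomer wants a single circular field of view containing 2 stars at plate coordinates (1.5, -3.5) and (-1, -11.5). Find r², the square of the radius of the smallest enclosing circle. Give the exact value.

The smallest circle enclosing two points has them as diameter endpoints.
Centre = midpoint = (0.25, -7.5); r² = |(1.5, -3.5)−(-1, -11.5)|²/4 = 70.25/4 = 17.5625.

17.5625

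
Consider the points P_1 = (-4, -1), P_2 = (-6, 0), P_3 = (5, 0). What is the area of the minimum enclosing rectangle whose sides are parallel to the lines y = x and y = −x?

60.5

In coordinates u = x + y, v = x − y the rectangle is axis-aligned; the map (x,y)→(u,v) scales areas by 2.
u-values: -5, -6, 5; range = 5 − (-6) = 11.
v-values: -3, -6, 5; range = 5 − (-6) = 11.
Area = (11 × 11) / 2 = 60.5.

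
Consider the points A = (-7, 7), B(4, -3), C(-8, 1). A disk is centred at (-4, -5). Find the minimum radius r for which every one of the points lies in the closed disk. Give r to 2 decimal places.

The required radius is the distance from (-4, -5) to the farthest point.
Squared distances: 153, 68, 52.
Maximum is 153, attained at A.
r = √153 ≈ 12.37.

12.37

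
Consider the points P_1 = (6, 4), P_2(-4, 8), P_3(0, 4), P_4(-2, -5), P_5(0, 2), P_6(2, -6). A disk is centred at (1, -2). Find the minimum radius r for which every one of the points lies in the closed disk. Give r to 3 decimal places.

11.180

The required radius is the distance from (1, -2) to the farthest point.
Squared distances: 61, 125, 37, 18, 17, 17.
Maximum is 125, attained at P_2.
r = √125 ≈ 11.180.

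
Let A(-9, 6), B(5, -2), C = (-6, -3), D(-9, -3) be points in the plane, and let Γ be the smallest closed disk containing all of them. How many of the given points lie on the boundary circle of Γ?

3

The minimum enclosing circle is determined by three boundary points: A, B, D.
Their circumcentre is (-16/7, 1.5) with r² = 12805/196.
The farthest remaining point C is at distance² 6673/196 ≤ 12805/196.
The points at distance exactly r from the centre are A, B, D — 3 points.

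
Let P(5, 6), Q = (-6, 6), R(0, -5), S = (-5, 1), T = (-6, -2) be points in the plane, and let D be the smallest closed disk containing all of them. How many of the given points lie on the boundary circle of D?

3

The minimum enclosing circle of a finite set is fixed by two of the points (as a diameter) or three (as a circumcircle).
The minimum enclosing circle is determined by three boundary points: P, Q, R.
Their circumcentre is (-0.5, 41/22) with r² = 11461/242.
The farthest remaining point T is at distance² 10933/242 ≤ 11461/242.
The points at distance exactly r from the centre are P, Q, R — 3 points.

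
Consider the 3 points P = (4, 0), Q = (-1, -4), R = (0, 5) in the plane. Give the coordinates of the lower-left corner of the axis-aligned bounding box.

x-range [-1, 4], y-range [-4, 5].
The lower-left corner is (-1, -4).

(-1, -4)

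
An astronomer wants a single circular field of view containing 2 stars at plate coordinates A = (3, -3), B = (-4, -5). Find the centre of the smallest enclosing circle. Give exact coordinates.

(-0.5, -4)

The smallest circle enclosing two points has them as diameter endpoints.
Centre = midpoint = (-0.5, -4); r² = |AB|²/4 = 53/4 = 13.25.
Centre = (-0.5, -4).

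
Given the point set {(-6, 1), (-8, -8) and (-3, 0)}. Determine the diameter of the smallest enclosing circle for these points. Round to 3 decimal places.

Call the three points A, B, C in the order given.
Side lengths²: AB² = 85, AC² = 10, BC² = 89.
Since BC² = 89 < 85 + 10 = 95, the triangle is acute, so the smallest enclosing circle is the circumcircle.
Circumcentre = (-343/58, -217/58), r² = 37825/1682.
Diameter = 2r = 2√(37825/1682) ≈ 9.484.

9.484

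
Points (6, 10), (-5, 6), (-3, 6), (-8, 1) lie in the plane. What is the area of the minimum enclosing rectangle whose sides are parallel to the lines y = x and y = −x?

80.5

In coordinates u = x + y, v = x − y the rectangle is axis-aligned; the map (x,y)→(u,v) scales areas by 2.
u-values: 16, 1, 3, -7; range = 16 − (-7) = 23.
v-values: -4, -11, -9, -9; range = -4 − (-11) = 7.
Area = (23 × 7) / 2 = 80.5.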